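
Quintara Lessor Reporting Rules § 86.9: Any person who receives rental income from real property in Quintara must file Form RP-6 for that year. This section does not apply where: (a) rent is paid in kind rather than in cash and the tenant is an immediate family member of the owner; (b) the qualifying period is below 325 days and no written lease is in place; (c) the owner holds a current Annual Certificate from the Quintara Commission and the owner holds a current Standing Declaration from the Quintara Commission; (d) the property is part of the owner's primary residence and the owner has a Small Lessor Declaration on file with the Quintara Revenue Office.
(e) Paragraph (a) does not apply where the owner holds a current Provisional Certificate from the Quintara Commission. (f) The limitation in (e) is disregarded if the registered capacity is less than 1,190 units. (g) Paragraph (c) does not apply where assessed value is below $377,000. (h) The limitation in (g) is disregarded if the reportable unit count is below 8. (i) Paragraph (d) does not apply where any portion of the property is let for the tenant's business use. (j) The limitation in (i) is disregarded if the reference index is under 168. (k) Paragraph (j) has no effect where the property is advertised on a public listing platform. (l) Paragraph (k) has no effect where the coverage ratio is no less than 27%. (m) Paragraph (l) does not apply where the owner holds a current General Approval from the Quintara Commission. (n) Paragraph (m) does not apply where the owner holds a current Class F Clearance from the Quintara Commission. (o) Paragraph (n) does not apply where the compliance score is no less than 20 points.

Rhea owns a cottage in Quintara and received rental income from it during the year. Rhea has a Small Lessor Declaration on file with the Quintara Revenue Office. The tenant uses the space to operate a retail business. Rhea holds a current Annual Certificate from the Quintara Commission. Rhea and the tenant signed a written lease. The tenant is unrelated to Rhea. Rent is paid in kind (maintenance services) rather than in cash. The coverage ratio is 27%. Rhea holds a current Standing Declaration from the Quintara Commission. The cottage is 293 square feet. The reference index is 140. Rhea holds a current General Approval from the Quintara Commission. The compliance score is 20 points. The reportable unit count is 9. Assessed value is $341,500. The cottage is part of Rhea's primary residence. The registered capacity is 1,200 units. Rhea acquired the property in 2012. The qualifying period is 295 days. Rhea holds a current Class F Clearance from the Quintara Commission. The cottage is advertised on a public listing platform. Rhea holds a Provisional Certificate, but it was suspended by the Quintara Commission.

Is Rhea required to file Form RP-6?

Yes — Rhea must file Form RP-6.

Exception (a) does not apply: the tenant is unrelated to the owner.
Exception (b) fails — a written lease is in place.
All of (c)'s requirements are met (a current Annual Certificate is held; a current Standing Declaration is held). However, paragraphs (g)–(h) must be considered: (g) operates — assessed value is $341,500, below the $377,000 limit. (h) is not triggered (the reportable unit count is 9, not below 8), so (g) stands. Exception (c) does not apply.
Exception (d) is satisfied on its face — the cottage is part of the primary residence; a Small Lessor Declaration is on file. But: (i) is triggered — the space is let for business use. (j) would limit (i) — the reference index is 140, under the 168 limit — but (k) sets (j) aside: (k) operates against (j): the property is publicly advertised. (l) applies (the coverage ratio is 27%, meeting the 27% threshold), but is set aside by (m): (m) operates — a current General Approval is held. (n) is engaged (a current Class F Clearance is held), but is overridden by (o): (o) is engaged — the compliance score is 20 points, meeting the 20 points threshold. So (d) is unavailable.
No exception displaces § 86.9.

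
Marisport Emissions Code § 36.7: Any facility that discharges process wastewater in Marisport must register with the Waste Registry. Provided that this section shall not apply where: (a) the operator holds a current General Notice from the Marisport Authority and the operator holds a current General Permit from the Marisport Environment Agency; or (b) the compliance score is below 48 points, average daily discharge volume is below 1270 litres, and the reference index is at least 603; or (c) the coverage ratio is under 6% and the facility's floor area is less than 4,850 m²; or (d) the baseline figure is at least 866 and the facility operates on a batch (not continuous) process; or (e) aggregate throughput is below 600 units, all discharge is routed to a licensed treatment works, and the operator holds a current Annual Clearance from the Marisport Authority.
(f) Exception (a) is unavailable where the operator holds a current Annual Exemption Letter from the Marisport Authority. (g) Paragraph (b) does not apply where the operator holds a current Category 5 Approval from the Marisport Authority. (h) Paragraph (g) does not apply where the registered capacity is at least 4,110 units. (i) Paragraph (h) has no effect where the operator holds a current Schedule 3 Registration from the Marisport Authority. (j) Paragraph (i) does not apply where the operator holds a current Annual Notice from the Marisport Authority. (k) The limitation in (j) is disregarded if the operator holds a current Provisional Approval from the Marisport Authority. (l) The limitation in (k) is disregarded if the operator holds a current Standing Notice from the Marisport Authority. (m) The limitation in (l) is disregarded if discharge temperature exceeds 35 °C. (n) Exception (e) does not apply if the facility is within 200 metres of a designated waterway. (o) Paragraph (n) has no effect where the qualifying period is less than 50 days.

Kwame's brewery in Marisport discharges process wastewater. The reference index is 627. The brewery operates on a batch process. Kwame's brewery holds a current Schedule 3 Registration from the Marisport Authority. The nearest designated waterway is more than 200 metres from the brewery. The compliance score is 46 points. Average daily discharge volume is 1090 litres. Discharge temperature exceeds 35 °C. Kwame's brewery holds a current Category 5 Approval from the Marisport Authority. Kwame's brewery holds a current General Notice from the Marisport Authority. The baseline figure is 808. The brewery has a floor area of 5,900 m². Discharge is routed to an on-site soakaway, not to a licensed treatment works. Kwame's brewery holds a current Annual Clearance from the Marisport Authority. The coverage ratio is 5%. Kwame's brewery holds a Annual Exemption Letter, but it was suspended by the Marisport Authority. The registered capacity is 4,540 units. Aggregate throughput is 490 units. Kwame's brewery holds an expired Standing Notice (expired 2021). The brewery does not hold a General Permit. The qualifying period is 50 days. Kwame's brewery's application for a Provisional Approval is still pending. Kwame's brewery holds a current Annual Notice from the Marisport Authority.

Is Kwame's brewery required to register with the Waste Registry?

Exception (a) requires that the operator holds a current General Permit from the Marisport Environment Agency; but no General Permit is held, so (a) is unavailable.
Exception (b) is satisfied on its face — the compliance score is 46 points, below the 48 points limit; average daily discharge volume is 1090 litres, below the 1270 litres limit; the reference index is 627, meeting the 603 threshold. Considering the limiting provisions: (g) would limit (b) — a current Category 5 Approval is held — but (h) sets (g) aside: (h) is engaged — the registered capacity is 4,540 units, meeting the 4,110 units threshold. (i) applies (a current Schedule 3 Registration is held), but is overridden by (j): (j) operates against (i): a current Annual Notice is held. (k), which would lift (j), is not engaged — the Provisional Approval is not current. Exception (b) stands.
Exception (c) requires that the facility's floor area is less than 4,850 m²; but the facility's floor area is 5,900 m², not less than 4,850 m², so (c) is unavailable.
Exception (d) requires that the baseline figure is at least 866; but the baseline figure is 808, short of 866, so (d) is unavailable.
Exception (e) requires that all discharge is routed to a licensed treatment works; but discharge is not routed to a licensed treatment works, so (e) is unavailable.

No — exception (b) applies; Kwame's brewery is not required to register with the Waste Registry.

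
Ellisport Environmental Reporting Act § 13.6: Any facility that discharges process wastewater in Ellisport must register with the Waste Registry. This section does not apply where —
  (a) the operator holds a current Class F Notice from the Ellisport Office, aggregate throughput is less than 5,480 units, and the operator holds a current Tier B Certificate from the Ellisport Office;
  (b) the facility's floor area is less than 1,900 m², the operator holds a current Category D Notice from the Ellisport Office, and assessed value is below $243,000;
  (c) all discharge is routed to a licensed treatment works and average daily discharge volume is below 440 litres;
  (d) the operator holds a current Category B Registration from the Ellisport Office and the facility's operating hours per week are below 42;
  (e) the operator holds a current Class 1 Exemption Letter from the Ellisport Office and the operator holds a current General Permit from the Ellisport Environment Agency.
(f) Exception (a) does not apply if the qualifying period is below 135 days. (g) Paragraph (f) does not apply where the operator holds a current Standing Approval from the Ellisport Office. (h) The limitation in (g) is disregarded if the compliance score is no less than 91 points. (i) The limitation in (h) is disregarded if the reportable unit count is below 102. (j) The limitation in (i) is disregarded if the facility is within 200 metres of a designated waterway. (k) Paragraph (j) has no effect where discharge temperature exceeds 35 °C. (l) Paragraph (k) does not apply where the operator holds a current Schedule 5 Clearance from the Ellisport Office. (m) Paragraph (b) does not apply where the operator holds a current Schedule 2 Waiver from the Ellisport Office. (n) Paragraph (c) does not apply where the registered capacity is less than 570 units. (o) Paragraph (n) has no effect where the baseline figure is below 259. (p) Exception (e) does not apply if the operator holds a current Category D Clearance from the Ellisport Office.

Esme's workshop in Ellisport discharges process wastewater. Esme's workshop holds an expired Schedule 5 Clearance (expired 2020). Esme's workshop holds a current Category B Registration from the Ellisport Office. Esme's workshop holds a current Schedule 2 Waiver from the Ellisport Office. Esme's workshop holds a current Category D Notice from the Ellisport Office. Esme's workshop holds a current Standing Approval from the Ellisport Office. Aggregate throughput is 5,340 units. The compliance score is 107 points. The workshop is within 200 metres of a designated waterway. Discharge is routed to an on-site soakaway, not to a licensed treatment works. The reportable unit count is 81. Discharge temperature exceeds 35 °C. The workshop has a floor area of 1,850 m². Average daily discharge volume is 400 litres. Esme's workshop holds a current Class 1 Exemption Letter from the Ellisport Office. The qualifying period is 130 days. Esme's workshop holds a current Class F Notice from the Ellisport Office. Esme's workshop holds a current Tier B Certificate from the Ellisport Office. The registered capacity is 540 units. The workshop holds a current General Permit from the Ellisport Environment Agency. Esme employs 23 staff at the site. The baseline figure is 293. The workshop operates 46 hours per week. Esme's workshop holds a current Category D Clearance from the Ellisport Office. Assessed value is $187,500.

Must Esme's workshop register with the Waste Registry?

Exception (a)'s conditions are all satisfied: a current Class F Notice is held; aggregate throughput is 5,340 units, less than the 5,480 units limit; a current Tier B Certificate is held. As to paragraphs (f)–(l): (f) would limit (a) — the qualifying period is 130 days, below the 135 days limit — but (g) sets (f) aside: (g) operates against (f): a current Standing Approval is held. (h) is triggered (the compliance score is 107 points, meeting the 91 points threshold), but is overridden by (i): (i) operates — the reportable unit count is 81, below the 102 limit. (j) would limit (i) — the workshop is within 200 m of a designated waterway — but (k) sets (j) aside: (k) operates against (j): discharge temperature exceeds 35 °C. (l) is not engaged (the Schedule 5 Clearance is not current), so (k) stands. So (a) applies.
Exception (b): the facility's floor area is 1,850 m², less than the 1,900 m² limit; a current Category D Notice is held; assessed value is $187,500, below the $243,000 limit — every condition holds. However, paragraph (m) must be considered: (m) operates against (b): a current Schedule 2 Waiver is held. (b) is therefore removed.
Exception (c) does not apply: discharge is not routed to a licensed treatment works.
Exception (d) requires that the facility's operating hours per week are below 42; but the facility's operating hours per week are 46, not below 42, so (d) is unavailable.
All of (e)'s requirements are met (a current Class 1 Exemption Letter is held; a current General Permit is held). But: (p) operates against (e): a current Category D Clearance is held. So (e) is unavailable.

No — exception (a) applies; Esme's workshop is not required to register with the Waste Registry.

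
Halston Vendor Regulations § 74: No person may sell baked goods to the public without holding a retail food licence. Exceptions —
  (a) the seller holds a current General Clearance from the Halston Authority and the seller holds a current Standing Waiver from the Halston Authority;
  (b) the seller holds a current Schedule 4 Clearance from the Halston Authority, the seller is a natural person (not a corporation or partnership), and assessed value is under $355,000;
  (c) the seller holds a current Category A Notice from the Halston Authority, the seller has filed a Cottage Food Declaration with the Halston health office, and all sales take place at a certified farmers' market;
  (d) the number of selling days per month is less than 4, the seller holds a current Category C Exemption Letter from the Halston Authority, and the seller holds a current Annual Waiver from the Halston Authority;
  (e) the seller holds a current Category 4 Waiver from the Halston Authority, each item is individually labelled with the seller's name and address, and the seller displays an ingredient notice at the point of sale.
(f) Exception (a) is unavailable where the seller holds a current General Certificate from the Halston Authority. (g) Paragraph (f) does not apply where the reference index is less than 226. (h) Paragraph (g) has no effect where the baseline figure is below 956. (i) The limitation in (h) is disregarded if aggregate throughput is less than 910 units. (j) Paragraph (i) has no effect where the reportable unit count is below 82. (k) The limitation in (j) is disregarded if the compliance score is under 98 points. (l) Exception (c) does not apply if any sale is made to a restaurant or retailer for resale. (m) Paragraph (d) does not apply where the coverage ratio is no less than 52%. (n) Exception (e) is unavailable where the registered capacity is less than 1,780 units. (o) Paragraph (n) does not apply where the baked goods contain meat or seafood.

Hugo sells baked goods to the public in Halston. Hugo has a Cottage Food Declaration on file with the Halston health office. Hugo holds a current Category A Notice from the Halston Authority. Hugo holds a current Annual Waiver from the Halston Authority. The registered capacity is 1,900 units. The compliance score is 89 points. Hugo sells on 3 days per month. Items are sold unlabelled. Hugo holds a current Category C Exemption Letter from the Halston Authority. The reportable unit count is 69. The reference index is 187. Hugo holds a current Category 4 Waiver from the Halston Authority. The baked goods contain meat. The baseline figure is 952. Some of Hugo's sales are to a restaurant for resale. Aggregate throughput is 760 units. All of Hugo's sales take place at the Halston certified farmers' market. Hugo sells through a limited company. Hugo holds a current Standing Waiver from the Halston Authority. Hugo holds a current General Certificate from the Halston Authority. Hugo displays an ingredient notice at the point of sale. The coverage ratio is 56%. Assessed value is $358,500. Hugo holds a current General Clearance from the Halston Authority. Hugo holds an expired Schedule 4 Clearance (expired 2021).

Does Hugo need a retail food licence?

No — exception (a) applies; Hugo is not required to hold a retail food licence.

Exception (a): a current General Clearance is held; a current Standing Waiver is held — every condition holds. As to paragraphs (f)–(k): (f) would limit (a) — a current General Certificate is held — but (g) sets (f) aside: (g) operates against (f): the reference index is 187, less than the 226 limit. (h) is engaged (the baseline figure is 952, below the 956 limit), but yields to (i): (i) applies — aggregate throughput is 760 units, less than the 910 units limit. (j) would limit (i) — the reportable unit count is 69, below the 82 limit — but (k) sets (j) aside: (k) operates against (j): the compliance score is 89 points, under the 98 points limit. So (a) applies.
Exception (b) does not apply: there is no Schedule 4 Clearance in force.
Exception (c)'s conditions are all satisfied: a current Category A Notice is held; a Cottage Food Declaration is on file; all sales are at a certified farmers' market. But: (l) operates against (c): some sales are to a restaurant for resale. So (c) is unavailable.
Exception (d) is satisfied on its face — the number of selling days per month is 3, less than the 4 limit; a current Category C Exemption Letter is held; a current Annual Waiver is held. However, paragraph (m) must be considered: (m) operates against (d): the coverage ratio is 56%, meeting the 52% threshold. So (d) is unavailable.
Exception (e) fails — items are sold unlabelled.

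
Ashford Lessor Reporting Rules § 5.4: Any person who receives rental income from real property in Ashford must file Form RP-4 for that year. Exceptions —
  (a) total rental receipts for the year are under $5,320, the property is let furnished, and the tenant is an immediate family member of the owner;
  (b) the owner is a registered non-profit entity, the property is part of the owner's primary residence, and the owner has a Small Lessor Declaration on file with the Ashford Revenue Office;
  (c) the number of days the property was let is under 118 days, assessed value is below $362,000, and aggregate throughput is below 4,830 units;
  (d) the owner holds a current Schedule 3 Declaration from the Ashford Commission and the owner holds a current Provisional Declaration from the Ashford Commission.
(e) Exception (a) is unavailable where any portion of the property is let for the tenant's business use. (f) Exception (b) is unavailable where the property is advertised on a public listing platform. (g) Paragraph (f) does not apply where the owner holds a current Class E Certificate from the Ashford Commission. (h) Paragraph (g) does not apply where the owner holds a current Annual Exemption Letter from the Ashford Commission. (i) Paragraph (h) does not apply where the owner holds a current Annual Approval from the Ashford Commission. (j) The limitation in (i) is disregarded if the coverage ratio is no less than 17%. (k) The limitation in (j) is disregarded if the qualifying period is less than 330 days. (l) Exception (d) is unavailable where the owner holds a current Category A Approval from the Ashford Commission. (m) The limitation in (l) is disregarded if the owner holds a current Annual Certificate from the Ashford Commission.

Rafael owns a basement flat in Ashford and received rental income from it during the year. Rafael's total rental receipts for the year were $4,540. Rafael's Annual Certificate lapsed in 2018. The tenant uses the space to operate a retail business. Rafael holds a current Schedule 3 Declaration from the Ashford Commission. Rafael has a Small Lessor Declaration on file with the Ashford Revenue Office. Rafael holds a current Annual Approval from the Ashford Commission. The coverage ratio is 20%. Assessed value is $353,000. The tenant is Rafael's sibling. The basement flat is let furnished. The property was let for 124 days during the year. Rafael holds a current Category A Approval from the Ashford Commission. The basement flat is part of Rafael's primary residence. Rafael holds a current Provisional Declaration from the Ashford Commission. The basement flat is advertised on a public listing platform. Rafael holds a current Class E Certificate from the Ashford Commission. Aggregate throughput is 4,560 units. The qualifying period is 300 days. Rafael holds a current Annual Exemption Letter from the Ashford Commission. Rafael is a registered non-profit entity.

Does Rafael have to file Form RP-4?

Exception (a)'s conditions are all satisfied: total rental receipts for the year are $4,540, under the $5,320 limit; the property is let furnished; the tenant is an immediate family member. But applying paragraph (e): (e) is engaged — the space is let for business use. (a) is therefore removed.
Exception (b)'s conditions are all satisfied: Rafael is a registered non-profit; the basement flat is part of the primary residence; a Small Lessor Declaration is on file. Under paragraphs (f)–(k): (f) is engaged (the property is publicly advertised), but is itself disapplied by (g): (g) operates against (f): a current Class E Certificate is held. (h) would limit (g) — a current Annual Exemption Letter is held — but (i) sets (h) aside: (i) operates against (h): a current Annual Approval is held. (j) is triggered (the coverage ratio is 20%, meeting the 17% threshold), but is overridden by (k): (k) operates — the qualifying period is 300 days, less than the 330 days limit. (b) remains available.
Exception (c) fails — the number of days the property was let is 124 days, not under 118 days.
All of (d)'s requirements are met (a current Schedule 3 Declaration is held; a current Provisional Declaration is held). But: (l) operates against (d): a current Category A Approval is held. (m), which would lift (l), is not engaged — there is no Annual Certificate in force. Exception (d) does not apply.

No — exception (b) applies; Rafael is not required to file Form RP-4.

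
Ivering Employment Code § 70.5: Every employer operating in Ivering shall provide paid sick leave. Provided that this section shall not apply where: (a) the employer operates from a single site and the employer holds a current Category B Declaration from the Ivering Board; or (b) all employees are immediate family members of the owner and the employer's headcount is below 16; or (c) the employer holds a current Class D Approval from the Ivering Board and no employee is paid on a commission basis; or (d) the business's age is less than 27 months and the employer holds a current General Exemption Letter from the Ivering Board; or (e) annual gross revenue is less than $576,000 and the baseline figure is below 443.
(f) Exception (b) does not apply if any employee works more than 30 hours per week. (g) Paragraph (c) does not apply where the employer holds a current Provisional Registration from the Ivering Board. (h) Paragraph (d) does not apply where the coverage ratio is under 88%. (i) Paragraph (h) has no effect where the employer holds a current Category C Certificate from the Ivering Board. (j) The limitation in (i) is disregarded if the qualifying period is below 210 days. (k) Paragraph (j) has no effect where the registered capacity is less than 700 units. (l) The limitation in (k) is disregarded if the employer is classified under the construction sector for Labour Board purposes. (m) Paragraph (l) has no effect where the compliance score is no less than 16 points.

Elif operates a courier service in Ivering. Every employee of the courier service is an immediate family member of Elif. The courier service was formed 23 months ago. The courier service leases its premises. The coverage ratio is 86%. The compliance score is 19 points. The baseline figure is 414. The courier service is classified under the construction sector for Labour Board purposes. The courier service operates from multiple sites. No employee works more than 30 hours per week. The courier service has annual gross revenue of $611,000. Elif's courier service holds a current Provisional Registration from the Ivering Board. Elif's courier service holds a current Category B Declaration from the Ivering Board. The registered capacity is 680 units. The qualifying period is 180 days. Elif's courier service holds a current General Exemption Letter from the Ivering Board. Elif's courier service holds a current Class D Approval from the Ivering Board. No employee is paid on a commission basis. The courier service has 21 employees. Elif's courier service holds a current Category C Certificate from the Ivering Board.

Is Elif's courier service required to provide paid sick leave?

No — exception (d) applies; Elif's courier service is not required to provide paid sick leave.

Exception (a) requires that the employer operates from a single site; but the employer operates from multiple sites, so (a) is unavailable.
Exception (b) does not apply: the employer's headcount is 21, not below 16.
Exception (c) is satisfied on its face — a current Class D Approval is held; no employee is paid on commission. However, paragraph (g) must be considered: (g) operates against (c): a current Provisional Registration is held. (c) is therefore removed.
All of (d)'s requirements are met (the business's age is 23 months, less than the 27 months limit; a current General Exemption Letter is held). Under paragraphs (h)–(m): (h) would limit (d) — the coverage ratio is 86%, under the 88% limit — but (i) sets (h) aside: (i) applies — a current Category C Certificate is held. (j) operates (the qualifying period is 180 days, below the 210 days limit), but is set aside by (k): (k) operates against (j): the registered capacity is 680 units, less than the 700 units limit. (l) would limit (k) — the courier service is classified under the construction sector — but (m) sets (l) aside: (m) operates against (l): the compliance score is 19 points, meeting the 16 points threshold. (d) remains available.
Exception (e) fails — annual gross revenue is $611,000, not less than $576,000.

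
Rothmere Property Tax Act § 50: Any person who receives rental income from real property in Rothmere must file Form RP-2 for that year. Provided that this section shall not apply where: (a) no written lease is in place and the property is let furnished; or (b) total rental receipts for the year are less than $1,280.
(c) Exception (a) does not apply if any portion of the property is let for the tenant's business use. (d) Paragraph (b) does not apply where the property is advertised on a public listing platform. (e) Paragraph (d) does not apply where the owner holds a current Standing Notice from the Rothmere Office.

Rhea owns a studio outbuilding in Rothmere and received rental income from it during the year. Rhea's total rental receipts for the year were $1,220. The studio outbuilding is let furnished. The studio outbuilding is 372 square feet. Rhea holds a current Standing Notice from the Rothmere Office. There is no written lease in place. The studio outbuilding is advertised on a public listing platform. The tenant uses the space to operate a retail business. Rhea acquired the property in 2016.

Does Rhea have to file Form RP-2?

No — exception (b) applies; Rhea is not required to file Form RP-2.

Exception (a) is satisfied on its face — there is no written lease; the property is let furnished. Turning to paragraph (c): (c) operates against (a): the space is let for business use. So (a) is unavailable.
Exception (b)'s conditions are all satisfied: total rental receipts for the year are $1,220, less than the $1,280 limit. Considering the limiting provisions: (d) would limit (b) — the property is publicly advertised — but (e) sets (d) aside: (e) operates against (d): a current Standing Notice is held. (b) remains available.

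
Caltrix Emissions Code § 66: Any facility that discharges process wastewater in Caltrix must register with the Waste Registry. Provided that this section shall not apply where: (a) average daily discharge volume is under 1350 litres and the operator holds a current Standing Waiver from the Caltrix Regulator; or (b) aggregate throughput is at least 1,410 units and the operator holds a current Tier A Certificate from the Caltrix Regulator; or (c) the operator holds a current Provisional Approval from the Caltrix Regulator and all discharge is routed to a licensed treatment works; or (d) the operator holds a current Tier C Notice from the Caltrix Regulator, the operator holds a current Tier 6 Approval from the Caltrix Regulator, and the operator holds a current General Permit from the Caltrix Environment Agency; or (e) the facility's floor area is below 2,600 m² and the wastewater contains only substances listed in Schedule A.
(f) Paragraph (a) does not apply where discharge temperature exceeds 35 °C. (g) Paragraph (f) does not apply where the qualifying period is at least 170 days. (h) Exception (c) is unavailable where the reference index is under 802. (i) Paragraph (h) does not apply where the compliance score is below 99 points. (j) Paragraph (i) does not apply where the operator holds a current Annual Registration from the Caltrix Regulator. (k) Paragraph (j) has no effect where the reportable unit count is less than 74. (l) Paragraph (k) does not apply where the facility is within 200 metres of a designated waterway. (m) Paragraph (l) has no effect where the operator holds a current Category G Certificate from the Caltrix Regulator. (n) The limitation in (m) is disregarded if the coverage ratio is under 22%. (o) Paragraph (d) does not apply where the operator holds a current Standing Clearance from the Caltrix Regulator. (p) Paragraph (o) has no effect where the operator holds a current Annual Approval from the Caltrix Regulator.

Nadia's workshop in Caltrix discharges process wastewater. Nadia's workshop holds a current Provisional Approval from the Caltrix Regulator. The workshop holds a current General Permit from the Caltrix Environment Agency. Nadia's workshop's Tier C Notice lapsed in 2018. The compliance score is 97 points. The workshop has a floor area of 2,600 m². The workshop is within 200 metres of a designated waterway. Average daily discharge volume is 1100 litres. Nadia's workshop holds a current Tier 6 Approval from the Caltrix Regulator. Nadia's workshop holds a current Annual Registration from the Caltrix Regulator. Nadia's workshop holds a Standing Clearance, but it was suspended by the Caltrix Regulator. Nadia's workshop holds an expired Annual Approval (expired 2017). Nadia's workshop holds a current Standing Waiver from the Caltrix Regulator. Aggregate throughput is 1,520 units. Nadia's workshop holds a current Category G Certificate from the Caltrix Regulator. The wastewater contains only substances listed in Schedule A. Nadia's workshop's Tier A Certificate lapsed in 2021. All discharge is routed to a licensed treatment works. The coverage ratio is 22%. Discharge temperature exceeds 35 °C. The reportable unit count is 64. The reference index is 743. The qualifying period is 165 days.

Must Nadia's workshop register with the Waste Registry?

No — exception (c) applies; Nadia's workshop is not required to register with the Waste Registry.

Exception (a) is satisfied on its face — average daily discharge volume is 1100 litres, under the 1350 litres limit; a current Standing Waiver is held. Turning to paragraphs (f)–(g): (f) operates — discharge temperature exceeds 35 °C. (g), which would lift (f), is not engaged — the qualifying period is 165 days, short of 170 days. So (a) is unavailable.
Exception (b) requires that the operator holds a current Tier A Certificate from the Caltrix Regulator; but the Tier A Certificate is not current, so (b) is unavailable.
Exception (c) is satisfied on its face — a current Provisional Approval is held; discharge is routed to a licensed treatment works. Applying paragraphs (h)–(n): (h) operates (the reference index is 743, under the 802 limit), but is overridden by (i): (i) applies — the compliance score is 97 points, below the 99 points limit. (j) would limit (i) — a current Annual Registration is held — but (k) sets (j) aside: (k) is triggered — the reportable unit count is 64, less than the 74 limit. (l) would limit (k) — the workshop is within 200 m of a designated waterway — but (m) sets (l) aside: (m) is engaged — a current Category G Certificate is held. (n) is not triggered (the coverage ratio is 22%, not under 22%), so (m) stands. Exception (c) stands.
Exception (d) does not apply: the Tier C Notice is not current.
Exception (e) requires that the facility's floor area is below 2,600 m²; but the facility's floor area is 2,600 m², not below 2,600 m², so (e) is unavailable.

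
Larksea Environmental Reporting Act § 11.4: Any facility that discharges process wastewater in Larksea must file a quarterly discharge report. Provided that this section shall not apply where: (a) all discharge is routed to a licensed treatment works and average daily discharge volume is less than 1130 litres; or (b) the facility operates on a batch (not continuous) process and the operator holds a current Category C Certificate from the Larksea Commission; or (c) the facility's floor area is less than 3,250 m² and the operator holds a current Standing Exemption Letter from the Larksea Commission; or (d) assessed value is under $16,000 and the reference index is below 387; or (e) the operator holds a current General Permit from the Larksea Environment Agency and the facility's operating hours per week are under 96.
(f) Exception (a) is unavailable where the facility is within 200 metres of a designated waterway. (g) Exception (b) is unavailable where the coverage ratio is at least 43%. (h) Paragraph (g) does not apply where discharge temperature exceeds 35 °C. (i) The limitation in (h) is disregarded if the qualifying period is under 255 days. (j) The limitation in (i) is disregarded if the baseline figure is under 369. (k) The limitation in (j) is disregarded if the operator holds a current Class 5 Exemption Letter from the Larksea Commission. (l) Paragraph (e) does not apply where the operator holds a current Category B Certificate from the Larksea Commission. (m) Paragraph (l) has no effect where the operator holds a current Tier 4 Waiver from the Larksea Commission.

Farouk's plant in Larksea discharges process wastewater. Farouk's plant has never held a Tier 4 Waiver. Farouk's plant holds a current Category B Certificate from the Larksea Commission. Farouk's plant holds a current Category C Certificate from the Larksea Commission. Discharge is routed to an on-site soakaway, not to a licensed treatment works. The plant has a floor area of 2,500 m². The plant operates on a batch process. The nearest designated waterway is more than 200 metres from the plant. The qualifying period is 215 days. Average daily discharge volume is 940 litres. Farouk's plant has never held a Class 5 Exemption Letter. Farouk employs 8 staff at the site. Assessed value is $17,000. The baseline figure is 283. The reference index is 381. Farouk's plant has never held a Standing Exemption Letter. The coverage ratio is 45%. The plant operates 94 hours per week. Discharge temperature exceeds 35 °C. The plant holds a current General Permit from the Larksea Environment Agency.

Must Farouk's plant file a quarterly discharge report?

No — exception (b) applies; Farouk's plant is not required to file a quarterly discharge report.

Exception (a) requires that all discharge is routed to a licensed treatment works; but discharge is not routed to a licensed treatment works, so (a) is unavailable.
Exception (b): the facility operates on a batch process; a current Category C Certificate is held — every condition holds. Applying paragraphs (g)–(k): (g) would limit (b) — the coverage ratio is 45%, meeting the 43% threshold — but (h) sets (g) aside: (h) operates against (g): discharge temperature exceeds 35 °C. (i) would limit (h) — the qualifying period is 215 days, under the 255 days limit — but (j) sets (i) aside: (j) operates — the baseline figure is 283, under the 369 limit. (k), which would lift (j), is inapplicable — the Class 5 Exemption Letter is not current. So (b) applies.
Exception (c) does not apply: the Standing Exemption Letter is not current.
Exception (d) does not apply: assessed value is $17,000, not under $16,000.
Exception (e) is satisfied on its face — a current General Permit is held; the facility's operating hours per week are 94, under the 96 limit. However, paragraphs (l)–(m) must be considered: (l) is engaged — a current Category B Certificate is held. (m) is not engaged (the Tier 4 Waiver is not current), so (l) stands. (e) is therefore removed.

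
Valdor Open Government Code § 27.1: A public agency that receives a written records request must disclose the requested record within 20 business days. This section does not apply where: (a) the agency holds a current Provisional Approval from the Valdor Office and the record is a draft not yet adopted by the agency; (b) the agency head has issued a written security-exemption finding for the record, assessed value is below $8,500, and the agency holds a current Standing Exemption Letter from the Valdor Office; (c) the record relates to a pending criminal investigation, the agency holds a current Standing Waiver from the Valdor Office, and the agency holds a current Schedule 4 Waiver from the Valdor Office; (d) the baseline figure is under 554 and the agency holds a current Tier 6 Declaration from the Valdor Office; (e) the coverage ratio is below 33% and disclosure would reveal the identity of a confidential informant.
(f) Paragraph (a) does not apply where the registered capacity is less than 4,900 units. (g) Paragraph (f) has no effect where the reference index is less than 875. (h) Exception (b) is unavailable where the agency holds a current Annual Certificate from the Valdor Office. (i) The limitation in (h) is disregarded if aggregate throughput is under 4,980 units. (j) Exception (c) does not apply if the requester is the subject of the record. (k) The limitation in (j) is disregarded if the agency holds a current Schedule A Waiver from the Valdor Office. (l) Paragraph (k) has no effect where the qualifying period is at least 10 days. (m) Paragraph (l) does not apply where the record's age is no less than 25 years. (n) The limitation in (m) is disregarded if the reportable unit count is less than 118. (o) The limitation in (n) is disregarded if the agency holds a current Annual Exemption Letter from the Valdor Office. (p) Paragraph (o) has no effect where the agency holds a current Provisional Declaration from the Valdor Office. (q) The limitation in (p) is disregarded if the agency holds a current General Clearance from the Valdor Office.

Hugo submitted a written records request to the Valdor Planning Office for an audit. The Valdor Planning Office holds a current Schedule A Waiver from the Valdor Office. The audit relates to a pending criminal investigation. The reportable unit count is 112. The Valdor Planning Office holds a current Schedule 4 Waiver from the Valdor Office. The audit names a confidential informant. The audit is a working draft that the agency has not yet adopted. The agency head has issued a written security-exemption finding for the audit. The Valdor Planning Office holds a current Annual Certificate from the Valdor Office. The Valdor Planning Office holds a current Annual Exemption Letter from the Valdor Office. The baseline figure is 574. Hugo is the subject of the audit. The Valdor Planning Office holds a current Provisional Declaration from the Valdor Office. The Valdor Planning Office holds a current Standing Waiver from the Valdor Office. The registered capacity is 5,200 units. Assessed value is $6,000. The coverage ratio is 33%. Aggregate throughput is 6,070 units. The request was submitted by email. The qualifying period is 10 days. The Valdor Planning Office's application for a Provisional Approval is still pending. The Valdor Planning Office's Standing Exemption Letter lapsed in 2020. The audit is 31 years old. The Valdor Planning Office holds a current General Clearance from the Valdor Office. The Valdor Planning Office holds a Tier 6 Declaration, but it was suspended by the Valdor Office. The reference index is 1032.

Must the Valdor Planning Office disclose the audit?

No — exception (c) applies; the Valdor Planning Office is not required to disclose the audit.

Exception (a) does not apply: no current Provisional Approval is held.
Exception (b) requires that the agency holds a current Standing Exemption Letter from the Valdor Office; but no current Standing Exemption Letter is held, so (b) is unavailable.
Exception (c)'s conditions are all satisfied: the audit relates to a pending investigation; a current Standing Waiver is held; a current Schedule 4 Waiver is held. Applying paragraphs (j)–(q): (j) would limit (c) — Hugo is the subject of the audit — but (k) sets (j) aside: (k) operates — a current Schedule A Waiver is held. (l) would limit (k) — the qualifying period is 10 days, meeting the 10 days threshold — but (m) sets (l) aside: (m) is triggered — the record's age is 31 years, meeting the 25 years threshold. (n) would limit (m) — the reportable unit count is 112, less than the 118 limit — but (o) sets (n) aside: (o) operates against (n): a current Annual Exemption Letter is held. (p) applies (a current Provisional Declaration is held), but yields to (q): (q) operates — a current General Clearance is held. Exception (c) stands.
Exception (d) fails — the baseline figure is 574, not under 554.
Exception (e) does not apply: the coverage ratio is 33%, not below 33%.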